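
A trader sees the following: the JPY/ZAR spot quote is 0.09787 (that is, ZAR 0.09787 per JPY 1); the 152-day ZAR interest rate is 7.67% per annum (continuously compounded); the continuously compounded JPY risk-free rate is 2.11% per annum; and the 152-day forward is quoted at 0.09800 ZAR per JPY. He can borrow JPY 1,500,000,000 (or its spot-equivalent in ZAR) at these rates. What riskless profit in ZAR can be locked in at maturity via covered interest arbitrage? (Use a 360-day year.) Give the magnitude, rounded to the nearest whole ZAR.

T = 152/360 years.
Route A — deposit JPY, sell forward: 1,500,000,000 × 1.00894869115 × 0.09800 = ZAR 148,315,457.60.
Route B — convert at spot, deposit ZAR: 1,500,000,000 × 0.09787 × 1.03291452724 = ZAR 151,637,017.17.
The quoted forward undervalues JPY, so borrow JPY, convert to ZAR at spot, deposit the ZAR at 7.67%, and buy JPY forward at 0.09800 to cover the loan.
The gap between the two covered legs is ZAR 3,321,560.

ZAR 3,321,560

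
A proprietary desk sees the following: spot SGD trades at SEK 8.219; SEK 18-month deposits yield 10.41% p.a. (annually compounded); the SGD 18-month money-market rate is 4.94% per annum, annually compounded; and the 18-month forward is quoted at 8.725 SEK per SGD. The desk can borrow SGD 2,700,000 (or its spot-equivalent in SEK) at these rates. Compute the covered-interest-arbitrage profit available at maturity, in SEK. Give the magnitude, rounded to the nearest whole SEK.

SEK 420,651

T = 18/12 years.
Invest the SGD and cover forward: 2,700,000 × 1.0750077366 × 8.725 = SEK 25,324,494.75.
Convert at spot and invest in SEK: 2,700,000 × 8.219 × 1.1601459141 = SEK 25,745,146.02.
The quoted forward undervalues SGD, so borrow SGD, convert to SEK at spot, deposit the SEK at 10.41%, and buy SGD forward at 8.725 to cover the loan.
Arbitrage profit = |25,324,494.75 − 25,745,146.02| = SEK 420,651.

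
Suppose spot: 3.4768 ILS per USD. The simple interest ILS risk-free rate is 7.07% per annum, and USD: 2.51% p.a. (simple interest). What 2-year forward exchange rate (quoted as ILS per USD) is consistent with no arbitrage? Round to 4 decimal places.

3.7787

T = 2 years.
ILS growth factor: 1 + 0.0707×2 = 1.141400.
USD growth factor: 1 + 0.0251×2 = 1.050200.
CIP: F = S · (grow ILS)/(grow USD) = 3.4768 × 1.141400/1.050200 = 3.778727 ILS per USD.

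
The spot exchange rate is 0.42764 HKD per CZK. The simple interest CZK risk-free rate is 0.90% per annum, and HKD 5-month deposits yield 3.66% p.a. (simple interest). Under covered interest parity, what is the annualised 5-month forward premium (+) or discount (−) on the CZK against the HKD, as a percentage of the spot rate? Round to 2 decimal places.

T = 5/12 years.
No-arbitrage forward: 0.42764 × 1.015250 / 1.003750 = 0.43253949 HKD/CZK.
(F − S)/S ÷ T = (0.43253949 − 0.42764)/0.42764/(5/12) = 0.027497 → 2.75%.

+2.75%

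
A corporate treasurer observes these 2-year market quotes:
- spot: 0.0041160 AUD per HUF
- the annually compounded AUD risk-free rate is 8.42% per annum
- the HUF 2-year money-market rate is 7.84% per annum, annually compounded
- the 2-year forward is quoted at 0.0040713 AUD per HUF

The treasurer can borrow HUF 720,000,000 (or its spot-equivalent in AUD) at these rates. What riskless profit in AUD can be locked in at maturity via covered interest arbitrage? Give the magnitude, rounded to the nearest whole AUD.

T = 2 years.
Keep in HUF, deliver into the forward: 720,000,000·1.16294656·0.0040713 = AUD 3,408,987.12.
Swap to AUD now, deposit: 720,000,000·0.0041160·1.17548964 = AUD 3,483,587.06.
The quoted forward undervalues HUF, so borrow HUF, convert to AUD at spot, deposit the AUD at 8.42%, and buy HUF forward at 0.0040713 to cover the loan.
Arbitrage profit = |3,408,987.12 − 3,483,587.06| = AUD 74,600.

AUD 74,600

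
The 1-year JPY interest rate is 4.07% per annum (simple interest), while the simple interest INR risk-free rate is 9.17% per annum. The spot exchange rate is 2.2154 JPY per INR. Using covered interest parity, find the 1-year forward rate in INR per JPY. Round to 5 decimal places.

T = 1 year.
JPY growth factor: 1 + 0.0407×1 = 1.040700.
Growth of 1 INR over T: 1 + 0.0917×1 = 1.091700.
CIP: F = S · (grow JPY)/(grow INR) = 2.2154 × 1.040700/1.091700 = 2.111905 JPY per INR.
Invert for INR per JPY: 1 / 2.111905 = 0.47351.

0.47351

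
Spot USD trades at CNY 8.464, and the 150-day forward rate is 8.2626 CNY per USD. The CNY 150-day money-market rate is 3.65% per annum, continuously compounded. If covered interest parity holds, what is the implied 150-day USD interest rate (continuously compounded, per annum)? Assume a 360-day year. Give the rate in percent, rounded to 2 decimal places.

9.43%

T = 150/360 years.
CIP gives F = S · g_CNY/g_USD, so g_CNY/g_USD = 8.2626/8.464 = 0.9762051.
The CNY side grows by e^(0.0365×150/360) = 1.0153246.
That pins the USD growth at 1.040073.
Take logs: ln 1.040073 / (150/360) = 0.094298, so 9.43%.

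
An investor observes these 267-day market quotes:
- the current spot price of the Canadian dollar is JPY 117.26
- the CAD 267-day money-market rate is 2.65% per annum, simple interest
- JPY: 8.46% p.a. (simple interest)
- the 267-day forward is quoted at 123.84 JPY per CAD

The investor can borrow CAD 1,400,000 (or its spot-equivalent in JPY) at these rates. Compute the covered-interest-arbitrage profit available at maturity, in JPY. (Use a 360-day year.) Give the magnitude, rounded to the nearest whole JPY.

JPY 2,319,091

T = 267/360 years.
Route A — deposit CAD, sell forward: 1,400,000 × 1.01965416667 × 123.84 = JPY 176,783,560.80.
Route B — convert at spot, deposit JPY: 1,400,000 × 117.26 × 1.062745 = JPY 174,464,470.18.
The quoted forward overvalues CAD, so borrow JPY, buy CAD at spot, deposit the CAD at 2.65%, and sell the proceeds forward at 123.84.
Profit = 176,783,560.80 − 174,464,470.18 = JPY 2,319,091.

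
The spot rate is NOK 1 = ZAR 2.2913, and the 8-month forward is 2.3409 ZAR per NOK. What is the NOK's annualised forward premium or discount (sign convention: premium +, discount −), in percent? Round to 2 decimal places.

+3.25%

T = 8/12 years.
(F − S)/S = (2.3409 − 2.2913)/2.2913 = 0.0216471.
×(1/T) gives 3.25% p.a.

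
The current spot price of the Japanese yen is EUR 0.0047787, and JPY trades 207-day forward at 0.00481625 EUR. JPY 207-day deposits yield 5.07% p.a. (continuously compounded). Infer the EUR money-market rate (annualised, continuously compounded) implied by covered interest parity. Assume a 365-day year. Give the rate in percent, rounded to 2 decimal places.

T = 207/365 years.
CIP gives F = S · g_EUR/g_JPY, so g_EUR/g_JPY = 0.00481625/0.0047787 = 1.0078578.
JPY growth factor: e^(0.0507×207/365) = 1.0291705.
So the EUR growth factor = 1.0372575.
r = ln(1.0372575)/(207/365) = 0.064501 → 6.45%.

6.45%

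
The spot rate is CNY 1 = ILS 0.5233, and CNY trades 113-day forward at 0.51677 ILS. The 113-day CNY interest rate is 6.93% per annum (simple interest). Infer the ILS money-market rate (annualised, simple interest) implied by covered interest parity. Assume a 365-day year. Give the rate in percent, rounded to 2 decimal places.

2.81%

T = 113/365 years.
CIP gives F = S · g_ILS/g_CNY, so g_ILS/g_CNY = 0.51677/0.5233 = 0.9875215.
CNY growth factor: 1 + 0.0693×113/365 = 1.0214545.
So the ILS growth factor = 1.0087083.
r = (1.0087083 − 1)/(113/365) = 0.028129 → 2.81%.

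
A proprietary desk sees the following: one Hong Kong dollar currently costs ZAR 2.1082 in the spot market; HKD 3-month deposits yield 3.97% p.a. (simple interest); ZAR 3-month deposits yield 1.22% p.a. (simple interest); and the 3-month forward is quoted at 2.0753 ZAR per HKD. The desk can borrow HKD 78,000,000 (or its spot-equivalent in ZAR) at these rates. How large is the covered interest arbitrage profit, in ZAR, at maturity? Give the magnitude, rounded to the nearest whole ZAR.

T = 3/12 years.
Keep in HKD, deliver into the forward: 78,000,000·1.009925·2.0753 = ZAR 163,479,993.50.
Swap to ZAR now, deposit: 78,000,000·2.1082·1.003050 = ZAR 164,941,140.78.
The quoted forward undervalues HKD, so borrow HKD, convert to ZAR at spot, deposit the ZAR at 1.22%, and buy HKD forward at 2.0753 to cover the loan.
Profit = 164,941,140.78 − 163,479,993.50 = ZAR 1,461,147.

ZAR 1,461,147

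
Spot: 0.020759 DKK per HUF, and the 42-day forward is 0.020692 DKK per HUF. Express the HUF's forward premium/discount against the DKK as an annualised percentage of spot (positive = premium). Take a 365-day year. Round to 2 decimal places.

-2.80%

T = 42/365 years.
HUF trades forward at -0.32275% vs spot over the period.
×(1/T) gives -2.80% p.a.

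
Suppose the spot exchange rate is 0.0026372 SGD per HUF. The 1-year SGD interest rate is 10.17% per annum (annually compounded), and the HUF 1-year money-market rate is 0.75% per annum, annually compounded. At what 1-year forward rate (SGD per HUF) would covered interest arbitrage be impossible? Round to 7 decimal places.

T = 1 year.
Growth of 1 SGD over T: (1 + 0.1017)^1 = 1.101700.
HUF accumulates by (1 + 0.0075)^1 = 1.007500.
Forward (SGD per HUF) = 0.0026372 × 1.101700 / 1.007500 = 0.002883775.

0.0028838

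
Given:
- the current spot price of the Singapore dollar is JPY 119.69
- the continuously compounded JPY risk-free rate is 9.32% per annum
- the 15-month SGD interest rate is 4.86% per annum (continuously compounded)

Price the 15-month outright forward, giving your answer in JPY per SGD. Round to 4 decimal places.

126.5522

T = 15/12 years.
JPY accumulates by e^(0.0932×15/12) = 1.12355751.
SGD accumulates by e^(0.0486×15/12) = 1.062633223.
So F = 119.69 × 1.12355751 / 1.062633223 = 126.552225 (JPY/SGD).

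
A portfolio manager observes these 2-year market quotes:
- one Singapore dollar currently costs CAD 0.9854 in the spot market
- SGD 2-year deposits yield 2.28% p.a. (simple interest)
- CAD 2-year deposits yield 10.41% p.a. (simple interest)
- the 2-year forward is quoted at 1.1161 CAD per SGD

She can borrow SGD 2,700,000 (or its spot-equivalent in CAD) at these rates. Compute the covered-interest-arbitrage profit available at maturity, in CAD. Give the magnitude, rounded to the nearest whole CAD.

CAD 63,629

T = 2 years.
Route A — deposit SGD, sell forward: 2,700,000 × 1.045600 × 1.1161 = CAD 3,150,884.23.
Route B — convert at spot, deposit CAD: 2,700,000 × 0.9854 × 1.208200 = CAD 3,214,512.76.
The quoted forward undervalues SGD, so borrow SGD, convert to CAD at spot, deposit the CAD at 10.41%, and buy SGD forward at 1.1161 to cover the loan.
Profit = 3,214,512.76 − 3,150,884.23 = CAD 63,629.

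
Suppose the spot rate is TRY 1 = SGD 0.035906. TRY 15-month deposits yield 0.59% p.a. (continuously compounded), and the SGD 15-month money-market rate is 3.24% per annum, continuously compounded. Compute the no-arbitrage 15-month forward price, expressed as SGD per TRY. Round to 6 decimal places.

0.037115

T = 15/12 years.
SGD growth factor: e^(0.0324×15/12) = 1.0413313.
Growth of 1 TRY over T: e^(0.0059×15/12) = 1.0074023.
So F = 0.035906 × 1.0413313 / 1.0074023 = 0.03711530 (SGD/TRY).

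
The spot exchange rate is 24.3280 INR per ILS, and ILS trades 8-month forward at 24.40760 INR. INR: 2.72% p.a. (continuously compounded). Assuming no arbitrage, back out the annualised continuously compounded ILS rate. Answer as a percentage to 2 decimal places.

2.23%

T = 8/12 years.
By CIP, F/S equals the INR-to-ILS growth ratio: 24.4076/24.328 = 1.0032720.
The INR side grows by e^(0.0272×8/12) = 1.0182987.
That pins the ILS growth at 1.0149777.
Take logs: ln 1.0149777 / (8/12) = 0.022300, so 2.23%.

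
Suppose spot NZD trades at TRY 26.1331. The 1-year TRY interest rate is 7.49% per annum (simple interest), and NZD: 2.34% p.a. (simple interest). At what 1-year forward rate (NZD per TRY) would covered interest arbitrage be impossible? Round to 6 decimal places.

T = 1 year.
TRY accumulates by 1 + 0.0749×1 = 1.074900.
Growth of 1 NZD over T: 1 + 0.0234×1 = 1.023400.
Forward (TRY per NZD) = 26.1331 × 1.074900 / 1.023400 = 27.44818.
Invert for NZD per TRY: 1 / 27.44818 = 0.036432.

0.036432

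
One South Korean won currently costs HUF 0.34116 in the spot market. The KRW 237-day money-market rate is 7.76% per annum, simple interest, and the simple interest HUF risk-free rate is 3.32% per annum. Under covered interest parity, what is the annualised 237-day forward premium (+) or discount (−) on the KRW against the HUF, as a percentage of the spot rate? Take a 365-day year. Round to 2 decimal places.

-4.23%

T = 237/365 years.
F = S · g_HUF/g_KRW = 0.34116 × 1.0215573/1.0503868 = 0.33179633.
(F − S)/S ÷ T = (0.33179633 − 0.34116)/0.34116/(237/365) = -0.042270 → -4.23%.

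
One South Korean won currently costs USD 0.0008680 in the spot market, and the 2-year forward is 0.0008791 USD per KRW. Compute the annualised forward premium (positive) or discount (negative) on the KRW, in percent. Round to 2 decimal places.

+0.64%

T = 2 years.
(F − S)/S = (0.0008791 − 0.000868)/0.000868 = 0.0127880.
×(1/T) gives 0.64% p.a.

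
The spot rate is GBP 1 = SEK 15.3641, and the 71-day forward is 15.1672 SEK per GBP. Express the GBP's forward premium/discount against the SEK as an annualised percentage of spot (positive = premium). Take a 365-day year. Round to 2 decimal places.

-6.59%

T = 71/365 years.
(F − S)/S = (15.1672 − 15.3641)/15.3641 = -0.0128156.
Annualise by dividing by T: -0.0128156 / (71/365) = -0.065883 → -6.59%.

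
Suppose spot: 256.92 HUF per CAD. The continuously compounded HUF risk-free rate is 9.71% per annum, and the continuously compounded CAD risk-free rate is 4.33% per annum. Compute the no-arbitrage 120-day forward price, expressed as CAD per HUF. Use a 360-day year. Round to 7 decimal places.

T = 120/360 years.
HUF accumulates by e^(0.0971×120/360) = 1.0328962.
CAD growth factor: e^(0.0433×120/360) = 1.014538.
So F = 256.92 × 1.0328962 / 1.014538 = 261.5690 (HUF/CAD).
Quoted the other way: 1/261.5690 = 0.0038231 CAD per HUF.

0.0038231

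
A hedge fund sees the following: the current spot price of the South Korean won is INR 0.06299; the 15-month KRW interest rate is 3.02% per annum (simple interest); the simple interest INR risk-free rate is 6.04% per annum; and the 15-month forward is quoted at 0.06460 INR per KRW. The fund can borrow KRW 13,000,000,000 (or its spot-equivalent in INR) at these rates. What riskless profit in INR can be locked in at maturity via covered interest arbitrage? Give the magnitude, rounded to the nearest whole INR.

INR 9,192,235

T = 15/12 years.
Keep in KRW, deliver into the forward: 13,000,000,000·1.037750·0.06460 = INR 871,502,450.00.
Swap to INR now, deposit: 13,000,000,000·0.06299·1.075500 = INR 880,694,685.00.
The quoted forward undervalues KRW, so borrow KRW, convert to INR at spot, deposit the INR at 6.04%, and buy KRW forward at 0.06460 to cover the loan.
Profit = 880,694,685.00 − 871,502,450.00 = INR 9,192,235.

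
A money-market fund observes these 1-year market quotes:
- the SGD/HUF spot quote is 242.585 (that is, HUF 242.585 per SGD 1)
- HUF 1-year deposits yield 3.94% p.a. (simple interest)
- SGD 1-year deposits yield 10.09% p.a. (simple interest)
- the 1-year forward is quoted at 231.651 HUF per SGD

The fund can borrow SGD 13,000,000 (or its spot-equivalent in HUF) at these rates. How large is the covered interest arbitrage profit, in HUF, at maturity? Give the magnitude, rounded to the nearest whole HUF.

HUF 37,462,580

T = 1 year.
Route A — deposit SGD, sell forward: 13,000,000 × 1.100900 × 231.651 = HUF 3,315,319,616.70.
Route B — convert at spot, deposit HUF: 13,000,000 × 242.585 × 1.039400 = HUF 3,277,857,037.00.
The quoted forward overvalues SGD, so borrow HUF, buy SGD at spot, deposit the SGD at 10.09%, and sell the proceeds forward at 231.651.
Profit = 3,315,319,616.70 − 3,277,857,037.00 = HUF 37,462,580.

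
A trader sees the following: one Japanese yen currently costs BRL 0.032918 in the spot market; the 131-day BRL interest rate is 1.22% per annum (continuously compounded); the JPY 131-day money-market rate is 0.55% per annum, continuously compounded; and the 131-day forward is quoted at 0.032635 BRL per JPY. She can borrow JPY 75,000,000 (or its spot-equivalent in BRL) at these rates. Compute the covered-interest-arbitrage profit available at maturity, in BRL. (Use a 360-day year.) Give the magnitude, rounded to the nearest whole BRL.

T = 131/360 years.
Route A — deposit JPY, sell forward: 75,000,000 × 1.002003393 × 0.032635 = BRL 2,452,528.55.
Route B — convert at spot, deposit BRL: 75,000,000 × 0.032918 × 1.004449313 = BRL 2,479,834.69.
The quoted forward undervalues JPY, so borrow JPY, convert to BRL at spot, deposit the BRL at 1.22%, and buy JPY forward at 0.032635 to cover the loan.
The gap between the two covered legs is BRL 27,306.

BRL 27,306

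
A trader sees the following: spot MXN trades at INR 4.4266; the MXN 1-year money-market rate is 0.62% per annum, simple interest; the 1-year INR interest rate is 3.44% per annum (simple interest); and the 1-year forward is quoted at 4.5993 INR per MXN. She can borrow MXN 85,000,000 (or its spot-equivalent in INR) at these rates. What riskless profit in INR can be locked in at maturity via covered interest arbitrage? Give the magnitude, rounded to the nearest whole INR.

INR 4,159,953

T = 1 year.
Keep in MXN, deliver into the forward: 85,000,000·1.006200·4.5993 = INR 393,364,331.10.
Swap to INR now, deposit: 85,000,000·4.4266·1.034400 = INR 389,204,378.40.
The quoted forward overvalues MXN, so borrow INR, buy MXN at spot, deposit the MXN at 0.62%, and sell the proceeds forward at 4.5993.
The gap between the two covered legs is INR 4,159,953.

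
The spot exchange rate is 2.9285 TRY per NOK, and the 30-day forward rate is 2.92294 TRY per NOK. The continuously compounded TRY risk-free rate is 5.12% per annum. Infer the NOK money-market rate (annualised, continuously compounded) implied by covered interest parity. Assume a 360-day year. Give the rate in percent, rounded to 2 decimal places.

T = 30/360 years.
CIP gives F = S · g_TRY/g_NOK, so g_TRY/g_NOK = 2.92294/2.9285 = 0.9981014.
TRY growth factor: e^(0.0512×30/360) = 1.0042758.
That pins the NOK growth at 1.0061861.
Take logs: ln 1.0061861 / (30/360) = 0.074005, so 7.40%.

7.40%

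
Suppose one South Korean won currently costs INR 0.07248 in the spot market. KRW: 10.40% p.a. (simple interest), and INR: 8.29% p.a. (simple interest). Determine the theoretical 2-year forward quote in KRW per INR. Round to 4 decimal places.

14.2963

T = 2 years.
Growth of 1 INR over T: 1 + 0.0829×2 = 1.165800.
KRW growth factor: 1 + 0.1040×2 = 1.208000.
So F = 0.07248 × 1.165800 / 1.208000 = 0.069948000 (INR/KRW).
Invert for KRW per INR: 1 / 0.069948000 = 14.2963.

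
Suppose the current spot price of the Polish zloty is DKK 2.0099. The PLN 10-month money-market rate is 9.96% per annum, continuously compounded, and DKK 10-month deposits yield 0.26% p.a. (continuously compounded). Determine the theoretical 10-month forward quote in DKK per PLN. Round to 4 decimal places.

1.8538

T = 10/12 years.
DKK accumulates by e^(0.0026×10/12) = 1.002169.
PLN accumulates by e^(0.0996×10/12) = 1.0865418.
CIP: F = S · (grow DKK)/(grow PLN) = 2.0099 × 1.002169/1.0865418 = 1.853826 DKK per PLN.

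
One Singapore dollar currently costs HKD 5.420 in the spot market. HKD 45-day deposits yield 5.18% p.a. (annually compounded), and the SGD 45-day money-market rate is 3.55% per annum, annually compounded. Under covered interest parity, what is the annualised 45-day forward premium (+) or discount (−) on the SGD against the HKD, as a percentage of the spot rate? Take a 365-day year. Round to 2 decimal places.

+1.56%

T = 45/365 years.
CIP forward (HKD per SGD) = 5.42 × 1.0062458/1.0043101 = 5.430446.
Annualised premium = (F − S)/S × (1/T) = (5.430446 − 5.42)/5.42 ÷ (45/365) = 1.56%.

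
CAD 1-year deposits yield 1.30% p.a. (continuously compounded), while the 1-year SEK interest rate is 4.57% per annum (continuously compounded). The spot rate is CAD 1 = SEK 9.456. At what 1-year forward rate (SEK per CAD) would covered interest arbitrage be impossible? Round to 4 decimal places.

9.7703

T = 1 year.
Growth of 1 SEK over T: e^(0.0457×1) = 1.0467603.
CAD growth factor: e^(0.0130×1) = 1.0130849.
So F = 9.456 × 1.0467603 / 1.0130849 = 9.770322 (SEK/CAD).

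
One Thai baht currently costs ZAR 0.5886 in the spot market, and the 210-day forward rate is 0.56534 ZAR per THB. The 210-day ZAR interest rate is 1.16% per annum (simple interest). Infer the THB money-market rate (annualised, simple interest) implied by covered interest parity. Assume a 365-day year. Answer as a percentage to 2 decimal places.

8.36%

T = 210/365 years.
F/S = 0.56534/0.5886 = 0.9604825 = (growth of ZAR) / (growth of THB).
ZAR growth factor: 1 + 0.0116×210/365 = 1.006674.
So the THB growth factor = 1.048092.
r = (1.048092 − 1)/(210/365) = 0.083588 → 8.36%.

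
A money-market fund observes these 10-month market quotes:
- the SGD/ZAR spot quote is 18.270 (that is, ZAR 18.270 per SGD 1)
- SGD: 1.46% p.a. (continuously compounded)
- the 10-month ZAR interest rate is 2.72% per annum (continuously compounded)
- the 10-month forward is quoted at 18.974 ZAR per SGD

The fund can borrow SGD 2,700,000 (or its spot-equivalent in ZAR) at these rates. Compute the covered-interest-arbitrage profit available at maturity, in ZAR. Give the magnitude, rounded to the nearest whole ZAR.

ZAR 1,397,011

T = 10/12 years.
Keep in SGD, deliver into the forward: 2,700,000·1.0122409816·18.974 = ZAR 51,856,903.04.
Swap to ZAR now, deposit: 2,700,000·18.270·1.0229255075 = ZAR 50,459,892.36.
The quoted forward overvalues SGD, so borrow ZAR, buy SGD at spot, deposit the SGD at 1.46%, and sell the proceeds forward at 18.974.
The gap between the two covered legs is ZAR 1,397,011.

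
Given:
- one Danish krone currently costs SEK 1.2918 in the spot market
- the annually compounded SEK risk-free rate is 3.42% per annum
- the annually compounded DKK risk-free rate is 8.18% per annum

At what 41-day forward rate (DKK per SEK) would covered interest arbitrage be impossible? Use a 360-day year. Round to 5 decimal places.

T = 41/360 years.
SEK accumulates by (1 + 0.0342)^(41/360) = 1.0038372.
Growth of 1 DKK over T: (1 + 0.0818)^(41/360) = 1.0089949.
Forward (SEK per DKK) = 1.2918 × 1.0038372 / 1.0089949 = 1.285197.
Quoted the other way: 1/1.285197 = 0.77809 DKK per SEK.

0.77809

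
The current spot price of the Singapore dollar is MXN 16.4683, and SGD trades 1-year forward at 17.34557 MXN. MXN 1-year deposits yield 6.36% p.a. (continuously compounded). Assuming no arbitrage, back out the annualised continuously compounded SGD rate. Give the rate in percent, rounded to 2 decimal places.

T = 1 year.
F/S = 17.34557/16.4683 = 1.0532702 = (growth of MXN) / (growth of SGD).
The MXN side grows by e^(0.0636×1) = 1.065666.
So the SGD growth factor = 1.0117689.
Take logs: ln 1.0117689 / 1 = 0.011700, so 1.17%.

1.17%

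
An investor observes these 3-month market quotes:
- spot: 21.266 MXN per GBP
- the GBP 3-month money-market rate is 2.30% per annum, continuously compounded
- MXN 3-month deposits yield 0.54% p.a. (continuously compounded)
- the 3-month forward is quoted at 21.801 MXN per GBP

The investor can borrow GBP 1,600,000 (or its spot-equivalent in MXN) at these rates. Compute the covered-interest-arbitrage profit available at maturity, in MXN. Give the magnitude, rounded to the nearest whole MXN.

MXN 1,011,181

T = 3/12 years.
Route A — deposit GBP, sell forward: 1,600,000 × 1.005766563 × 21.801 = MXN 35,082,746.94.
Route B — convert at spot, deposit MXN: 1,600,000 × 21.266 × 1.0013509117 = MXN 34,071,565.58.
The quoted forward overvalues GBP, so borrow MXN, buy GBP at spot, deposit the GBP at 2.30%, and sell the proceeds forward at 21.801.
Arbitrage profit = |35,082,746.94 − 34,071,565.58| = MXN 1,011,181.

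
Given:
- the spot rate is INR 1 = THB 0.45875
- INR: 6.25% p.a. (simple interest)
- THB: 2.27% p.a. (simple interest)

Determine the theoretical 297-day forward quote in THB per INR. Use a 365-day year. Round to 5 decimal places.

0.44461

T = 297/365 years.
THB accumulates by 1 + 0.0227×297/365 = 1.018471.
Growth of 1 INR over T: 1 + 0.0625×297/365 = 1.0508562.
Forward (THB per INR) = 0.45875 × 1.018471 / 1.0508562 = 0.4446123.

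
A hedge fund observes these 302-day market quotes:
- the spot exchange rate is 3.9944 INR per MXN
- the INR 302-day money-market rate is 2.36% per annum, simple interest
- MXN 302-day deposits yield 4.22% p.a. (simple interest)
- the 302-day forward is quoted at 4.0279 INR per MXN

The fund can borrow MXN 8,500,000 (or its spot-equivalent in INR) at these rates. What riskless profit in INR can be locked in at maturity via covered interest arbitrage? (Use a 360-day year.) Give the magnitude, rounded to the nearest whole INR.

T = 302/360 years.
Invest the MXN and cover forward: 8,500,000 × 1.0354011111 × 4.0279 = INR 35,449,183.15.
Convert at spot and invest in INR: 8,500,000 × 3.9944 × 1.0197977778 = INR 34,624,582.07.
The quoted forward overvalues MXN, so borrow INR, buy MXN at spot, deposit the MXN at 4.22%, and sell the proceeds forward at 4.0279.
The gap between the two covered legs is INR 824,601.

INR 824,601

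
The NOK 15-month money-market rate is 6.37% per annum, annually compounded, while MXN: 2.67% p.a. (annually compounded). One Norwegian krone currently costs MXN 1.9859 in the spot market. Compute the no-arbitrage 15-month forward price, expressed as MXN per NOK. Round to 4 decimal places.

T = 15/12 years.
MXN growth factor: (1 + 0.0267)^(15/12) = 1.0334857.
NOK growth factor: (1 + 0.0637)^(15/12) = 1.0802492.
CIP: F = S · (grow MXN)/(grow NOK) = 1.9859 × 1.0334857/1.0802492 = 1.899931 MXN per NOK.

1.8999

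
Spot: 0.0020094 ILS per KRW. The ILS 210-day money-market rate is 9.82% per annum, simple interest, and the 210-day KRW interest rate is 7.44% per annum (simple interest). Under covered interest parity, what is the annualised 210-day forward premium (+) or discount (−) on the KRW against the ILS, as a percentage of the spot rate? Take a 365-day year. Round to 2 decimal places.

+2.28%

T = 210/365 years.
CIP forward (ILS per KRW) = 0.0020094 × 1.0564986/1.0428055 = 0.0020357855.
Annualised premium = (F − S)/S × (1/T) = (0.0020357855 − 0.0020094)/0.0020094 ÷ (210/365) = 2.28%.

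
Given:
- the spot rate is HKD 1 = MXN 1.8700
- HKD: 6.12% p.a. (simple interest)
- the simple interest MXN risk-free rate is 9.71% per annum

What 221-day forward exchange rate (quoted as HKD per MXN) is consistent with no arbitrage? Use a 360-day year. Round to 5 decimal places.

0.52364

T = 221/360 years.
MXN accumulates by 1 + 0.0971×221/360 = 1.0596086.
Growth of 1 HKD over T: 1 + 0.0612×221/360 = 1.037570.
Forward (MXN per HKD) = 1.87 × 1.0596086 / 1.037570 = 1.909720.
Quoted the other way: 1/1.909720 = 0.52364 HKD per MXN.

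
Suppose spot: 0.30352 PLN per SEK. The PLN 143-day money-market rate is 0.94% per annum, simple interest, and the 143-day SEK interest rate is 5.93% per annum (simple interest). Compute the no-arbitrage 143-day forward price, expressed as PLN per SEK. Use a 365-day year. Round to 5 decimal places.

T = 143/365 years.
PLN accumulates by 1 + 0.0094×143/365 = 1.0036827.
SEK growth factor: 1 + 0.0593×143/365 = 1.0232326.
CIP: F = S · (grow PLN)/(grow SEK) = 0.30352 × 1.0036827/1.0232326 = 0.2977209 PLN per SEK.

0.29772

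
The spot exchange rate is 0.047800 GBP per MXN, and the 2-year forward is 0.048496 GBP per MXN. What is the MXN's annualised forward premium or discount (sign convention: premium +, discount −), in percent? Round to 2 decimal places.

T = 2 years.
Period premium: (0.048496 − 0.0478)/0.0478 = 0.0145607.
Annualise by dividing by T: 0.0145607 / 2 = 0.007280 → 0.73%.

+0.73%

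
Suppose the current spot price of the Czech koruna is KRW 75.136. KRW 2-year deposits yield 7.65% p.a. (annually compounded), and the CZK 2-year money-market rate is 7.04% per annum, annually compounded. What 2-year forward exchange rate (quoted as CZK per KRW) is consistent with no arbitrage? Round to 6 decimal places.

0.013159

T = 2 years.
KRW accumulates by (1 + 0.0765)^2 = 1.1588523.
CZK growth factor: (1 + 0.0704)^2 = 1.1457562.
So F = 75.136 × 1.1588523 / 1.1457562 = 75.99481 (KRW/CZK).
Quoted the other way: 1/75.99481 = 0.013159 CZK per KRW.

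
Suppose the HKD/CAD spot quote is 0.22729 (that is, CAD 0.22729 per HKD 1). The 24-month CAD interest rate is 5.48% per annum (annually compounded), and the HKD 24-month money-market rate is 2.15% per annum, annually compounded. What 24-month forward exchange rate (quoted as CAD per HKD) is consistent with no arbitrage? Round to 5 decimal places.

0.24235

T = 2 years.
CAD growth factor: (1 + 0.0548)^2 = 1.112603.
HKD accumulates by (1 + 0.0215)^2 = 1.0434623.
CIP: F = S · (grow CAD)/(grow HKD) = 0.22729 × 1.112603/1.0434623 = 0.2423504 CAD per HKD.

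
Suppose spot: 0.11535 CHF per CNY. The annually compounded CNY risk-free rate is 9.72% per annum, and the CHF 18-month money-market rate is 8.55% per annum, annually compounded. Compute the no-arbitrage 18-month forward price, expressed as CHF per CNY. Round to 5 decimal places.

0.11351

T = 18/12 years.
Growth of 1 CHF over T: (1 + 0.0855)^(18/12) = 1.1309535.
CNY growth factor: (1 + 0.0972)^(18/12) = 1.1492875.
CIP: F = S · (grow CHF)/(grow CNY) = 0.11535 × 1.1309535/1.1492875 = 0.1135099 CHF per CNY.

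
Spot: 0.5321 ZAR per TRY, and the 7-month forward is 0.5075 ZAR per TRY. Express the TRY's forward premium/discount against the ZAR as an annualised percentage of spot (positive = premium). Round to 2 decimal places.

-7.93%

T = 7/12 years.
TRY trades forward at -4.62319% vs spot over the period.
×(1/T) gives -7.93% p.a.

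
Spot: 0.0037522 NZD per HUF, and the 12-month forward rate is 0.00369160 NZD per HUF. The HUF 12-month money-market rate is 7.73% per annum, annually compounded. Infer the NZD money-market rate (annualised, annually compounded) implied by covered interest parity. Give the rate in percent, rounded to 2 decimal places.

T = 1 year.
F/S = 0.0036916/0.0037522 = 0.9838495 = (growth of NZD) / (growth of HUF).
HUF growth factor: (1 + 0.0773)^1 = 1.077300.
Hence g_NZD = 1.0599011.
r = 1.0599011^(1/1) − 1 = 0.059901 → 5.99%.

5.99%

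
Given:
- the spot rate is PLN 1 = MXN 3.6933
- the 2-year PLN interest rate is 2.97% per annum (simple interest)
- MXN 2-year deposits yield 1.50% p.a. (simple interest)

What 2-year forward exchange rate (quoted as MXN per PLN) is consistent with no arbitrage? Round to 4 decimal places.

T = 2 years.
Growth of 1 MXN over T: 1 + 0.0150×2 = 1.030000.
Growth of 1 PLN over T: 1 + 0.0297×2 = 1.059400.
So F = 3.6933 × 1.030000 / 1.059400 = 3.590805 (MXN/PLN).

3.5908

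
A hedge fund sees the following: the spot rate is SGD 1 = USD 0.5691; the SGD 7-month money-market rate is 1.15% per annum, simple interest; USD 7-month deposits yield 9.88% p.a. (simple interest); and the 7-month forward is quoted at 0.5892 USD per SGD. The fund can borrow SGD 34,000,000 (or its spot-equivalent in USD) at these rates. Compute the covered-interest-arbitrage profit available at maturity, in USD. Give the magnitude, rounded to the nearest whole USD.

T = 7/12 years.
Route A — deposit SGD, sell forward: 34,000,000 × 1.0067083333 × 0.5892 = USD 20,167,186.70.
Route B — convert at spot, deposit USD: 34,000,000 × 0.5691 × 1.0576333333 = USD 20,464,570.42.
The quoted forward undervalues SGD, so borrow SGD, convert to USD at spot, deposit the USD at 9.88%, and buy SGD forward at 0.5892 to cover the loan.
The gap between the two covered legs is USD 297,384.

USD 297,384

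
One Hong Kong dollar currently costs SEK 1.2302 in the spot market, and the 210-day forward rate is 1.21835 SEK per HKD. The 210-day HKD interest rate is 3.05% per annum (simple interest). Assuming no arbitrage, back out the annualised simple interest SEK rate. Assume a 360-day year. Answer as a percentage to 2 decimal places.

T = 210/360 years.
By CIP, F/S equals the SEK-to-HKD growth ratio: 1.21835/1.2302 = 0.9903674.
HKD growth factor: 1 + 0.0305×210/360 = 1.0177917.
So the SEK growth factor = 1.0079877.
r = (1.0079877 − 1)/(210/360) = 0.013693 → 1.37%.

1.37%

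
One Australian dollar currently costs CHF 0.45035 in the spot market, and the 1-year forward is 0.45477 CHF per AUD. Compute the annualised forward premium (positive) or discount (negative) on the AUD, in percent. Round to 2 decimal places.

+0.98%

T = 1 year.
(F − S)/S = (0.45477 − 0.45035)/0.45035 = 0.0098146.
Per annum: 0.0098146 / 1 = 0.009815 = 0.98%.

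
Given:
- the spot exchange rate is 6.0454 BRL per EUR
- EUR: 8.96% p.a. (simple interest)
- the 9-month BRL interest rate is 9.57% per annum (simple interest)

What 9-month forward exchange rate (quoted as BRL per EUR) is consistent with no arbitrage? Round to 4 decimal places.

T = 9/12 years.
Growth of 1 BRL over T: 1 + 0.0957×9/12 = 1.071775.
Growth of 1 EUR over T: 1 + 0.0896×9/12 = 1.067200.
So F = 6.0454 × 1.071775 / 1.067200 = 6.071316 (BRL/EUR).

6.0713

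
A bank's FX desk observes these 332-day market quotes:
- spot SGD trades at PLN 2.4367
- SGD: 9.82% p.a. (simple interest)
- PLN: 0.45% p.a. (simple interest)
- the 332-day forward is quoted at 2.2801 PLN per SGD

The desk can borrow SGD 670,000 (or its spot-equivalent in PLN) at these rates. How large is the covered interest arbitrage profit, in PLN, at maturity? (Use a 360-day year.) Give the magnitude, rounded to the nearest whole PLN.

T = 332/360 years.
Route A — deposit SGD, sell forward: 670,000 × 1.090562222 × 2.2801 = PLN 1,666,015.92.
Route B — convert at spot, deposit PLN: 670,000 × 2.4367 × 1.004150 = PLN 1,639,364.24.
The quoted forward overvalues SGD, so borrow PLN, buy SGD at spot, deposit the SGD at 9.82%, and sell the proceeds forward at 2.2801.
Profit = 1,666,015.92 − 1,639,364.24 = PLN 26,652.

PLN 26,652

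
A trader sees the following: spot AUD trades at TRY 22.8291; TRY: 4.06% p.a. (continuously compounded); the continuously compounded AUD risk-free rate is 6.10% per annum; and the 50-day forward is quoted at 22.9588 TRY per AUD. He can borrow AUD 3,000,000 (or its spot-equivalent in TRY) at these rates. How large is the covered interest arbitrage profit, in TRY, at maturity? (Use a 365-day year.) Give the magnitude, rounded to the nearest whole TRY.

TRY 585,091

T = 50/365 years.
Invest the AUD and cover forward: 3,000,000 × 1.0083911746 × 22.9588 = TRY 69,454,353.90.
Convert at spot and invest in TRY: 3,000,000 × 22.8291 × 1.0055771385 = TRY 68,869,263.16.
The quoted forward overvalues AUD, so borrow TRY, buy AUD at spot, deposit the AUD at 6.10%, and sell the proceeds forward at 22.9588.
The gap between the two covered legs is TRY 585,091.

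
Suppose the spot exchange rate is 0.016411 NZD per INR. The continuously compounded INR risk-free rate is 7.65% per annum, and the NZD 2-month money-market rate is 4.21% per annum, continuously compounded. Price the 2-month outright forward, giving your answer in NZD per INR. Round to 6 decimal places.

T = 2/12 years.
Growth of 1 NZD over T: e^(0.0421×2/12) = 1.0070413.
INR accumulates by e^(0.0765×2/12) = 1.0128316.
So F = 0.016411 × 1.0070413 / 1.0128316 = 0.01631718 (NZD/INR).

0.016317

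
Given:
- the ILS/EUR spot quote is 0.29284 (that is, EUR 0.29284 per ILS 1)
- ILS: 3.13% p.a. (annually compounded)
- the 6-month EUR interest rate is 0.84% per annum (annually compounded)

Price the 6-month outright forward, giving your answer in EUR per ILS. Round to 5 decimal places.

T = 6/12 years.
EUR accumulates by (1 + 0.0084)^(6/12) = 1.0041912.
ILS growth factor: (1 + 0.0313)^(6/12) = 1.0155294.
So F = 0.29284 × 1.0041912 / 1.0155294 = 0.2895705 (EUR/ILS).

0.28957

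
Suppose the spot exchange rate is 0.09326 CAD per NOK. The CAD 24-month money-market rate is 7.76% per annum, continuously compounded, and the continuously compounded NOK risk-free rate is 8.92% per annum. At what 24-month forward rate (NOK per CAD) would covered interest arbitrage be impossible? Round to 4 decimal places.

10.9744

T = 2 years.
CAD growth factor: e^(0.0776×2) = 1.16789152.
NOK growth factor: e^(0.0892×2) = 1.19530335.
Forward (CAD per NOK) = 0.09326 × 1.16789152 / 1.19530335 = 0.091121273.
Invert for NOK per CAD: 1 / 0.091121273 = 10.9744.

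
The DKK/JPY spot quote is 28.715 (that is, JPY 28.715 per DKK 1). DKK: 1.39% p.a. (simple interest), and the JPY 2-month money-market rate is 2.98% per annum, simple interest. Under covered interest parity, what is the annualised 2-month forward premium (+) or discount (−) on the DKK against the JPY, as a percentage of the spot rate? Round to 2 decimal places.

+1.59%

T = 2/12 years.
F = S · g_JPY/g_DKK = 28.715 × 1.0049667/1.0023167 = 28.790919.
Annualised premium = (F − S)/S × (1/T) = (28.790919 − 28.715)/28.715 ÷ (2/12) = 1.59%.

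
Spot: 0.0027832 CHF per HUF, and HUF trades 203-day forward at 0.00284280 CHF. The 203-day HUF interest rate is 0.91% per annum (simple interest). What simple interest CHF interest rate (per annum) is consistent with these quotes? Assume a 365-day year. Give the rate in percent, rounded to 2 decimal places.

T = 203/365 years.
By CIP, F/S equals the CHF-to-HUF growth ratio: 0.0028428/0.0027832 = 1.0214142.
HUF growth factor: 1 + 0.0091×203/365 = 1.0050611.
That pins the CHF growth at 1.0265837.
(1.0265837 − 1)/T = 0.047798, i.e. 4.78%.

4.78%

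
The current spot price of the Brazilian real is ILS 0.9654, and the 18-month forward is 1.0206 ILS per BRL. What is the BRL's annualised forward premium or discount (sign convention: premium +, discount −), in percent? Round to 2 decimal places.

T = 18/12 years.
Period premium: (1.0206 − 0.9654)/0.9654 = 0.0571784.
×(1/T) gives 3.81% p.a.

+3.81%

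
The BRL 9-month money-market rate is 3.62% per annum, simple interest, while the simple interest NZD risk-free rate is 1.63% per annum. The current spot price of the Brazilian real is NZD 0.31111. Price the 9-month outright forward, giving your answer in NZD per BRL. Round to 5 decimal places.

0.30659

T = 9/12 years.
Growth of 1 NZD over T: 1 + 0.0163×9/12 = 1.012225.
Growth of 1 BRL over T: 1 + 0.0362×9/12 = 1.027150.
Forward (NZD per BRL) = 0.31111 × 1.012225 / 1.027150 = 0.3065894.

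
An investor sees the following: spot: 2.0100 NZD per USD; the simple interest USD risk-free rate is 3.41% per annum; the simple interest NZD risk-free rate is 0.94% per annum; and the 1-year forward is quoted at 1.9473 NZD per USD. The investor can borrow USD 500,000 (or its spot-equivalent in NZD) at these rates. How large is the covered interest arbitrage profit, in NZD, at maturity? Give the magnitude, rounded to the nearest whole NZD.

NZD 7,596

T = 1 year.
Keep in USD, deliver into the forward: 500,000·1.034100·1.9473 = NZD 1,006,851.47.
Swap to NZD now, deposit: 500,000·2.0100·1.009400 = NZD 1,014,447.00.
The quoted forward undervalues USD, so borrow USD, convert to NZD at spot, deposit the NZD at 0.94%, and buy USD forward at 1.9473 to cover the loan.
Profit = 1,014,447.00 − 1,006,851.47 = NZD 7,596.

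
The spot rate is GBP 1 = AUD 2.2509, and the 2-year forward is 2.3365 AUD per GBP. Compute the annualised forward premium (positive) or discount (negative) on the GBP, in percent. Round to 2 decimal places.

T = 2 years.
(F − S)/S = (2.3365 − 2.2509)/2.2509 = 0.0380292.
Annualise by dividing by T: 0.0380292 / 2 = 0.019015 → 1.90%.

+1.90%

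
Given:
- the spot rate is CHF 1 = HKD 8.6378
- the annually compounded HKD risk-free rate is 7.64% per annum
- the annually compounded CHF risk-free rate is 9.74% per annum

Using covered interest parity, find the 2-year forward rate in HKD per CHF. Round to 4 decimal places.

8.3104

T = 2 years.
Growth of 1 HKD over T: (1 + 0.0764)^2 = 1.158637.
Growth of 1 CHF over T: (1 + 0.0974)^2 = 1.2042868.
So F = 8.6378 × 1.158637 / 1.2042868 = 8.310375 (HKD/CHF).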